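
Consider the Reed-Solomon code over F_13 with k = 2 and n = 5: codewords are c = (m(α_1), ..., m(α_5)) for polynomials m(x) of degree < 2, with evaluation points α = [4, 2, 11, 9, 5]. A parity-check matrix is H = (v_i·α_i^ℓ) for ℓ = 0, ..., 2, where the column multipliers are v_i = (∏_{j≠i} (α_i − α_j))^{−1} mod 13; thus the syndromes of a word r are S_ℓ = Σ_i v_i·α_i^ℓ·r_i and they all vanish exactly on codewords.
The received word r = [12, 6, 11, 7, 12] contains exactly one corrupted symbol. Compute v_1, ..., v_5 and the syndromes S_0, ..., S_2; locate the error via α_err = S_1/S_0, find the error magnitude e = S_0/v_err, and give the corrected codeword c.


S = (10, 1, 4), error at position 1, error magnitude e = 2, c = [10, 6, 11, 7, 12].

Step 1: column multipliers v_i = (∏_{j≠i}(α_i − α_j))^{−1} mod 13.
  i = 1 (α = 4): (4−2)(4−11)(4−9)(4−5) = 2·(−7)·(−5)·(−1) = −70 ≡ 8, so v_1 = 8^{−1} = 5 (mod 13).
  i = 2 (α = 2): (2−4)(2−11)(2−9)(2−5) = (−2)·(−9)·(−7)·(−3) = 378 ≡ 1, so v_2 = 1^{−1} = 1 (mod 13).
  i = 3 (α = 11): (11−4)(11−2)(11−9)(11−5) = 7·9·2·6 = 756 ≡ 2, so v_3 = 2^{−1} = 7 (mod 13).
  i = 4 (α = 9): (9−4)(9−2)(9−11)(9−5) = 5·7·(−2)·4 = −280 ≡ 6, so v_4 = 6^{−1} = 11 (mod 13).
  i = 5 (α = 5): (5−4)(5−2)(5−11)(5−9) = 1·3·(−6)·(−4) = 72 ≡ 7, so v_5 = 7^{−1} = 2 (mod 13).
  v = [5, 1, 7, 11, 2].
Step 2: syndromes of r = [12, 6, 11, 7, 12] (all sums mod 13).
  S_0 = Σ v_i r_i = 5·12 + 1·6 + 7·11 + 11·7 + 2·12 = 244 ≡ 10.
  S_1 = Σ v_i α_i r_i = 5·4·12 + 1·2·6 + 7·11·11 + 11·9·7 + 2·5·12 = 1912 ≡ 1.
  α_i^2 mod 13 = [3, 4, 4, 3, 12].
  S_2 = Σ v_i α_i^2 r_i = 5·3·12 + 1·4·6 + 7·4·11 + 11·3·7 + 2·12·12 = 1031 ≡ 4.
  S = (10, 1, 4) ≠ 0, so r is not a codeword (an error is present).
Step 3: locate the error. For a single error e at position i, S_ℓ = v_i·e·α_i^ℓ, so α_err = S_1/S_0.
  S_0^{−1} = 10^{−1} = 4 (mod 13), so α_err = 1·4 = 4 ≡ 4 = α_1. Error position i = 1.
  Consistency check: S_2/S_1 = 4·1 = 4 ≡ 4 = α_err ✓ (single-error assumption holds).
Step 4: error magnitude e = S_0/v_1 = S_0·∏_{j≠1}(α_1 − α_j) = 10·8 = 80 ≡ 2 (mod 13).
Step 5: correct position 1: c_1 = r_1 − e = 12 − 2 ≡ 10 (mod 13). Hence c = [10, 6, 11, 7, 12].
  Check: interpolating c through the α_i gives m(x) = 2 + 2·x (degree < 2) with m(α_i) = c_i for every i, so c is indeed a codeword.


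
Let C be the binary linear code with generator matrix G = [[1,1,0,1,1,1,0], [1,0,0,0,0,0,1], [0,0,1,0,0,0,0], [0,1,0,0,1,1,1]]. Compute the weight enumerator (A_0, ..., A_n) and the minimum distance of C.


Weight distribution: A_0 = 1, A_1 = 2, A_2 = 2, A_3 = 2, A_4 = 3, A_5 = 4, A_6 = 2. Minimum distance d = 1.

Enumerate all 2^4 = 16 messages m ∈ F_2^4.
For each, compute codeword c = mG in F_2^7, then tally its weight.
  m = 0000 → c = 0000000, weight = 0.
  m = 1000 → c = 1101110, weight = 5.
  m = 0100 → c = 1000001, weight = 2.
  m = 1100 → c = 0101111, weight = 5.
  m = 0010 → c = 0010000, weight = 1.
  m = 1010 → c = 1111110, weight = 6.
  m = 0110 → c = 1010001, weight = 3.
  m = 1110 → c = 0111111, weight = 6.
  m = 0001 → c = 0100111, weight = 4.
  m = 1001 → c = 1001001, weight = 3.
  m = 0101 → c = 1100110, weight = 4.
  m = 1101 → c = 0001000, weight = 1.
  m = 0011 → c = 0110111, weight = 5.
  m = 1011 → c = 1011001, weight = 4.
  m = 0111 → c = 1110110, weight = 5.
  m = 1111 → c = 0011000, weight = 2.
Tally weights:
  weight 0: 1 codewords.
  weight 1: 2 codewords.
  weight 2: 2 codewords.
  weight 3: 2 codewords.
  weight 4: 3 codewords.
  weight 5: 4 codewords.
  weight 6: 2 codewords.
Minimum distance d = smallest w > 0 with A_w > 0 = 1.
Sanity: Σ A_w = 16 = 2^4 = 16 ✓.


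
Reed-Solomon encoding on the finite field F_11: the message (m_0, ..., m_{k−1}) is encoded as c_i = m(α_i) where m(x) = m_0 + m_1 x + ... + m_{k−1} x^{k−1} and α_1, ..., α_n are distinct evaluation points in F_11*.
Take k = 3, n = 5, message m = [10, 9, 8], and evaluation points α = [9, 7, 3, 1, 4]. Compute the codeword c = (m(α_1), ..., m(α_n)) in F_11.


c = [2, 3, 10, 5, 9]

Message polynomial: m(x) = 10 + 9·x + 8·x^2 (mod 11).
For each evaluation point α_i, compute m(α_i) mod 11:
  α_1 = 9: Horner steps 8 → 4 → 2, so m(9) = 2.
  α_2 = 7: Horner steps 8 → 10 → 3, so m(7) = 3.
  α_3 = 3: Horner steps 8 → 0 → 10, so m(3) = 10.
  α_4 = 1: Horner steps 8 → 6 → 5, so m(1) = 5.
  α_5 = 4: Horner steps 8 → 8 → 9, so m(4) = 9.
Codeword c = [2, 3, 10, 5, 9] ∈ F_11^5.


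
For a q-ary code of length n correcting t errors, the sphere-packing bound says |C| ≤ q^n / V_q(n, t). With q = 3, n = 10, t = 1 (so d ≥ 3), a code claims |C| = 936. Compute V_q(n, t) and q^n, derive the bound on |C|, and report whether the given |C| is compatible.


V_q(n, t) = 21, q^n = 59049, Hamming bound = 2811, |C| = 936 ≤ bound (satisfied).

Step 1: Compute V_q(n, t) = Σ_{j=0}^1 C(n, j) (q−1)^j.
  j = 0: C(10,0)·(2)^0 = 1·1 = 1.
  j = 1: C(10,1)·(2)^1 = 10·2 = 20.
  V_q(n, t) = 1 + 20 = 21.
Step 2: q^n = 3^10 = 59049.
Step 3: Hamming bound ⌊q^n / V_q(n,t)⌋ = ⌊59049/21⌋ = 2811.
Step 4: Compare |C| = 936 to 2811: satisfied.
The claimed |C| lies below the Hamming bound.


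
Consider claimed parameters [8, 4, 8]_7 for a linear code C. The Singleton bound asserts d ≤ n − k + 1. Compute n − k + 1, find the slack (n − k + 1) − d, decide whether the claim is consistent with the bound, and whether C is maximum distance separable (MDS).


Singleton RHS = n − k + 1 = 5, slack = -3, bound violated (no such code; not MDS).

Singleton bound: d ≤ n − k + 1.
Here n = 8, k = 4, so n − k + 1 = 5.
Given d = 8, check d ≤ 5: NO.
Slack = (n − k + 1) − d = -3.
The slack is negative: d = 8 exceeds n − k + 1 = 5 by 3, so the Singleton bound is violated and no linear [8, 4, 8]_7 code can exist. In particular it is not MDS (MDS requires d = n − k + 1 exactly).
Description: the claimed parameters are [8, 4, 8]_7; such a code would be impossible (violates the Singleton bound).


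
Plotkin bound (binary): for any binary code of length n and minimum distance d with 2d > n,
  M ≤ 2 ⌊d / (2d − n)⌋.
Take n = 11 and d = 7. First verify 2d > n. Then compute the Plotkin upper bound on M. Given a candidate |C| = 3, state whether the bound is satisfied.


Plotkin bound M ≤ 4; given |C| = 3 ≤ bound (satisfied).

Check applicability: 2d = 14, n = 11.
2d − n = 3 > 0, so Plotkin applies.
Compute d/(2d−n) = 7/3 ≈ 2.3333.
⌊d/(2d−n)⌋ = 2.
Plotkin bound: M ≤ 2·2 = 4.
Given |C| = 3, check: satisfied.
This |C| is below the Plotkin bound.


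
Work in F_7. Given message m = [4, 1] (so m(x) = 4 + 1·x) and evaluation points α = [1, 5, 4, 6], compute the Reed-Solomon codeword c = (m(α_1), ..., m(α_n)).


c = [5, 2, 1, 3]

Message polynomial: m(x) = 4 + 1·x (mod 7).
For each evaluation point α_i, compute m(α_i) mod 7:
  α_1 = 1: Horner steps 1 → 5, so m(1) = 5.
  α_2 = 5: Horner steps 1 → 2, so m(5) = 2.
  α_3 = 4: Horner steps 1 → 1, so m(4) = 1.
  α_4 = 6: Horner steps 1 → 3, so m(6) = 3.
Codeword c = [5, 2, 1, 3] ∈ F_7^4.


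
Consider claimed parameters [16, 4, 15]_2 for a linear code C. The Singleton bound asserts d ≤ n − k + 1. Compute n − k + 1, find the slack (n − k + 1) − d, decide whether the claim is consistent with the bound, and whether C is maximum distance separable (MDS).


Singleton RHS = n − k + 1 = 13, slack = -2, bound violated (no such code; not MDS).

Singleton bound: d ≤ n − k + 1.
Here n = 16, k = 4, so n − k + 1 = 13.
Given d = 15, check d ≤ 13: NO.
Slack = (n − k + 1) − d = -2.
The slack is negative: d = 15 exceeds n − k + 1 = 13 by 2, so the Singleton bound is violated and no linear [16, 4, 15]_2 code can exist. In particular it is not MDS (MDS requires d = n − k + 1 exactly).
Description: the claimed parameters are [16, 4, 15]_2; such a code would be impossible (violates the Singleton bound).


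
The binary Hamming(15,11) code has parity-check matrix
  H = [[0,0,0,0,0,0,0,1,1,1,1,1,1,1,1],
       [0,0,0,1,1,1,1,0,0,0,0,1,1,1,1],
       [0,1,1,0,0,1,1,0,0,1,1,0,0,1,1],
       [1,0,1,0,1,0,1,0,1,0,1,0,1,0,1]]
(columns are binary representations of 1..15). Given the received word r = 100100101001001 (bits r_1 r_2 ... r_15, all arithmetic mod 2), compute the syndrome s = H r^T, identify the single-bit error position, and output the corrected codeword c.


s = (1, 0, 0, 0)^T, error position = 8, corrected codeword c = 100100111001001

Compute s = H r^T mod 2 one row at a time:
  s_1 = 0 + 1 + 0 + 0 + 1 + 0 + 0 + 1 = 3 ≡ 1 (mod 2).
  s_2 = 1 + 0 + 0 + 1 + 1 + 0 + 0 + 1 = 4 ≡ 0 (mod 2).
  s_3 = 0 + 0 + 0 + 1 + 0 + 0 + 0 + 1 = 2 ≡ 0 (mod 2).
  s_4 = 1 + 0 + 0 + 1 + 1 + 0 + 0 + 1 = 4 ≡ 0 (mod 2).
s = (1, 0, 0, 0)^T — this equals column 8 of H (binary 1000), so error is at position 8.
Correct: flip bit 8 of r = 100100101001001 to get c = 100100111001001.


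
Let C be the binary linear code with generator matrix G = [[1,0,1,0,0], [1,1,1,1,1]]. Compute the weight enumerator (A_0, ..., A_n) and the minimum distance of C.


Weight distribution: A_0 = 1, A_2 = 1, A_3 = 1, A_5 = 1. Minimum distance d = 2.

Enumerate all 2^2 = 4 messages m ∈ F_2^2.
For each, compute codeword c = mG in F_2^5, then tally its weight.
  m = 00 → c = 00000, weight = 0.
  m = 10 → c = 10100, weight = 2.
  m = 01 → c = 11111, weight = 5.
  m = 11 → c = 01011, weight = 3.
Tally weights:
  weight 0: 1 codewords.
  weight 2: 1 codewords.
  weight 3: 1 codewords.
  weight 5: 1 codewords.
Minimum distance d = smallest w > 0 with A_w > 0 = 2.
Sanity: Σ A_w = 4 = 2^2 = 4 ✓.


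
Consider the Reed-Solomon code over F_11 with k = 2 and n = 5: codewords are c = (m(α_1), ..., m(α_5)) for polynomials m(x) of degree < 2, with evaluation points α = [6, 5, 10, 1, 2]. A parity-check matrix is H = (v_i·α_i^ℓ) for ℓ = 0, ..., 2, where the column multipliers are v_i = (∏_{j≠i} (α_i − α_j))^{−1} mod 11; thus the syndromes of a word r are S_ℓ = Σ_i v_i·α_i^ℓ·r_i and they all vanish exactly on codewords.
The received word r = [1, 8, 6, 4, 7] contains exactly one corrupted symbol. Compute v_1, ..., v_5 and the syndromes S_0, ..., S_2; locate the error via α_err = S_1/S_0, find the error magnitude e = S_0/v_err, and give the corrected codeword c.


S = (3, 3, 3), error at position 4, error magnitude e = 1, c = [1, 8, 6, 3, 7].

Step 1: column multipliers v_i = (∏_{j≠i}(α_i − α_j))^{−1} mod 11.
  i = 1 (α = 6): (6−5)(6−10)(6−1)(6−2) = 1·(−4)·5·4 = −80 ≡ 8, so v_1 = 8^{−1} = 7 (mod 11).
  i = 2 (α = 5): (5−6)(5−10)(5−1)(5−2) = (−1)·(−5)·4·3 = 60 ≡ 5, so v_2 = 5^{−1} = 9 (mod 11).
  i = 3 (α = 10): (10−6)(10−5)(10−1)(10−2) = 4·5·9·8 = 1440 ≡ 10, so v_3 = 10^{−1} = 10 (mod 11).
  i = 4 (α = 1): (1−6)(1−5)(1−10)(1−2) = (−5)·(−4)·(−9)·(−1) = 180 ≡ 4, so v_4 = 4^{−1} = 3 (mod 11).
  i = 5 (α = 2): (2−6)(2−5)(2−10)(2−1) = (−4)·(−3)·(−8)·1 = −96 ≡ 3, so v_5 = 3^{−1} = 4 (mod 11).
  v = [7, 9, 10, 3, 4].
Step 2: syndromes of r = [1, 8, 6, 4, 7] (all sums mod 11).
  S_0 = Σ v_i r_i = 7·1 + 9·8 + 10·6 + 3·4 + 4·7 = 179 ≡ 3.
  S_1 = Σ v_i α_i r_i = 7·6·1 + 9·5·8 + 10·10·6 + 3·1·4 + 4·2·7 = 1070 ≡ 3.
  α_i^2 mod 11 = [3, 3, 1, 1, 4].
  S_2 = Σ v_i α_i^2 r_i = 7·3·1 + 9·3·8 + 10·1·6 + 3·1·4 + 4·4·7 = 421 ≡ 3.
  S = (3, 3, 3) ≠ 0, so r is not a codeword (an error is present).
Step 3: locate the error. For a single error e at position i, S_ℓ = v_i·e·α_i^ℓ, so α_err = S_1/S_0.
  S_0^{−1} = 3^{−1} = 4 (mod 11), so α_err = 3·4 = 12 ≡ 1 = α_4. Error position i = 4.
  Consistency check: S_2/S_1 = 3·4 = 12 ≡ 1 = α_err ✓ (single-error assumption holds).
Step 4: error magnitude e = S_0/v_4 = S_0·∏_{j≠4}(α_4 − α_j) = 3·4 = 12 ≡ 1 (mod 11).
Step 5: correct position 4: c_4 = r_4 − e = 4 − 1 ≡ 3 (mod 11). Hence c = [1, 8, 6, 3, 7].
  Check: interpolating c through the α_i gives m(x) = 10 + 4·x (degree < 2) with m(α_i) = c_i for every i, so c is indeed a codeword.


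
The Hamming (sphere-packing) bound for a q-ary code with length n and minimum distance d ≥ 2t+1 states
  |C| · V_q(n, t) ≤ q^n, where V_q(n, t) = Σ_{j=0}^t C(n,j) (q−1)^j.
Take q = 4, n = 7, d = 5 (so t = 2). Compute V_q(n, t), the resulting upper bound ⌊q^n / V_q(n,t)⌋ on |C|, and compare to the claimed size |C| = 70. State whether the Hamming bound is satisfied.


V_q(n, t) = 211, q^n = 16384, Hamming bound = 77, |C| = 70 ≤ bound (satisfied).

Step 1: Compute V_q(n, t) = Σ_{j=0}^2 C(n, j) (q−1)^j.
  j = 0: C(7,0)·(3)^0 = 1·1 = 1.
  j = 1: C(7,1)·(3)^1 = 7·3 = 21.
  j = 2: C(7,2)·(3)^2 = 21·9 = 189.
  V_q(n, t) = 1 + 21 + 189 = 211.
Step 2: q^n = 4^7 = 16384.
Step 3: Hamming bound ⌊q^n / V_q(n,t)⌋ = ⌊16384/211⌋ = 77.
Step 4: Compare |C| = 70 to 77: satisfied.
The claimed |C| lies below the Hamming bound.


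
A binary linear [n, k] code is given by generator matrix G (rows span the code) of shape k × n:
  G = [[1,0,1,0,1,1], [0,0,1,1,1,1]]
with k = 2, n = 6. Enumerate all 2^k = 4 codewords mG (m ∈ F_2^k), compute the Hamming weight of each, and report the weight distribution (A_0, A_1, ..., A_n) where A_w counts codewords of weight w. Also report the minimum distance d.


Weight distribution: A_0 = 1, A_2 = 1, A_4 = 2. Minimum distance d = 2.

Enumerate all 2^2 = 4 messages m ∈ F_2^2.
For each, compute codeword c = mG in F_2^6, then tally its weight.
  m = 00 → c = 000000, weight = 0.
  m = 10 → c = 101011, weight = 4.
  m = 01 → c = 001111, weight = 4.
  m = 11 → c = 100100, weight = 2.
Tally weights:
  weight 0: 1 codewords.
  weight 2: 1 codewords.
  weight 4: 2 codewords.
Minimum distance d = smallest w > 0 with A_w > 0 = 2.
Sanity: Σ A_w = 4 = 2^2 = 4 ✓.


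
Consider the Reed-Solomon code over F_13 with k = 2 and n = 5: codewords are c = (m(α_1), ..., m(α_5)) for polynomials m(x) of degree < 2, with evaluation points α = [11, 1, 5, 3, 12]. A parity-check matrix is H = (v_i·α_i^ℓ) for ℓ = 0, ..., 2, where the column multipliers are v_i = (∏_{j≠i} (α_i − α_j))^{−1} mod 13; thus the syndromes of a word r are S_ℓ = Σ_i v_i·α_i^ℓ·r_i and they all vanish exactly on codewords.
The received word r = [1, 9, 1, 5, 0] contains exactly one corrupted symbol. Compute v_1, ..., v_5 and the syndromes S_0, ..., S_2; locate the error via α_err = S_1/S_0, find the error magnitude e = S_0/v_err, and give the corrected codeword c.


S = (12, 2, 9), error at position 1, error magnitude e = 12, c = [2, 9, 1, 5, 0].

Step 1: column multipliers v_i = (∏_{j≠i}(α_i − α_j))^{−1} mod 13.
  i = 1 (α = 11): (11−1)(11−5)(11−3)(11−12) = 10·6·8·(−1) = −480 ≡ 1, so v_1 = 1^{−1} = 1 (mod 13).
  i = 2 (α = 1): (1−11)(1−5)(1−3)(1−12) = (−10)·(−4)·(−2)·(−11) = 880 ≡ 9, so v_2 = 9^{−1} = 3 (mod 13).
  i = 3 (α = 5): (5−11)(5−1)(5−3)(5−12) = (−6)·4·2·(−7) = 336 ≡ 11, so v_3 = 11^{−1} = 6 (mod 13).
  i = 4 (α = 3): (3−11)(3−1)(3−5)(3−12) = (−8)·2·(−2)·(−9) = −288 ≡ 11, so v_4 = 11^{−1} = 6 (mod 13).
  i = 5 (α = 12): (12−11)(12−1)(12−5)(12−3) = 1·11·7·9 = 693 ≡ 4, so v_5 = 4^{−1} = 10 (mod 13).
  v = [1, 3, 6, 6, 10].
Step 2: syndromes of r = [1, 9, 1, 5, 0] (all sums mod 13).
  S_0 = Σ v_i r_i = 1·1 + 3·9 + 6·1 + 6·5 + 10·0 = 64 ≡ 12.
  S_1 = Σ v_i α_i r_i = 1·11·1 + 3·1·9 + 6·5·1 + 6·3·5 + 10·12·0 = 158 ≡ 2.
  α_i^2 mod 13 = [4, 1, 12, 9, 1].
  S_2 = Σ v_i α_i^2 r_i = 1·4·1 + 3·1·9 + 6·12·1 + 6·9·5 + 10·1·0 = 373 ≡ 9.
  S = (12, 2, 9) ≠ 0, so r is not a codeword (an error is present).
Step 3: locate the error. For a single error e at position i, S_ℓ = v_i·e·α_i^ℓ, so α_err = S_1/S_0.
  S_0^{−1} = 12^{−1} = 12 (mod 13), so α_err = 2·12 = 24 ≡ 11 = α_1. Error position i = 1.
  Consistency check: S_2/S_1 = 9·7 = 63 ≡ 11 = α_err ✓ (single-error assumption holds).
Step 4: error magnitude e = S_0/v_1 = S_0·∏_{j≠1}(α_1 − α_j) = 12·1 = 12 ≡ 12 (mod 13).
Step 5: correct position 1: c_1 = r_1 − e = 1 − 12 ≡ 2 (mod 13). Hence c = [2, 9, 1, 5, 0].
  Check: interpolating c through the α_i gives m(x) = 11 + 11·x (degree < 2) with m(α_i) = c_i for every i, so c is indeed a codeword.


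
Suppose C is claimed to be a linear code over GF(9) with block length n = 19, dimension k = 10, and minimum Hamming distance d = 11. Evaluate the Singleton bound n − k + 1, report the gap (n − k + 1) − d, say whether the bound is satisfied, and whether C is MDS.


Singleton RHS = n − k + 1 = 10, slack = -1, bound violated (no such code; not MDS).

Singleton bound: d ≤ n − k + 1.
Here n = 19, k = 10, so n − k + 1 = 10.
Given d = 11, check d ≤ 10: NO.
Slack = (n − k + 1) − d = -1.
The slack is negative: d = 11 exceeds n − k + 1 = 10 by 1, so the Singleton bound is violated and no linear [19, 10, 11]_9 code can exist. In particular it is not MDS (MDS requires d = n − k + 1 exactly).
Description: the claimed parameters are [19, 10, 11]_9; such a code would be impossible (violates the Singleton bound).


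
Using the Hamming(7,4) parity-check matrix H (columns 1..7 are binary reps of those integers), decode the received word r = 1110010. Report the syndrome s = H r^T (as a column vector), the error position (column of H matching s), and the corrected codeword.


s = (1, 1, 0)^T, error position = 6, corrected codeword c = 1110000

Compute s = H r^T mod 2 one row at a time:
  s_1 = 0 + 0 + 1 + 0 = 1 ≡ 1 (mod 2).
  s_2 = 1 + 1 + 1 + 0 = 3 ≡ 1 (mod 2).
  s_3 = 1 + 1 + 0 + 0 = 2 ≡ 0 (mod 2).
s = (1, 1, 0)^T — this equals column 6 of H (binary 110), so error is at position 6.
Correct: flip bit 6 of r = 1110010 to get c = 1110000.


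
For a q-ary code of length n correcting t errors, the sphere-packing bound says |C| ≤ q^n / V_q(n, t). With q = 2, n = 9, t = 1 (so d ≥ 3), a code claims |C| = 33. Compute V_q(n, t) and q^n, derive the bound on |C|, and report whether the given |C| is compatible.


V_q(n, t) = 10, q^n = 512, Hamming bound = 51, |C| = 33 ≤ bound (satisfied).

Step 1: Compute V_q(n, t) = Σ_{j=0}^1 C(n, j) (q−1)^j.
  j = 0: C(9,0)·(1)^0 = 1·1 = 1.
  j = 1: C(9,1)·(1)^1 = 9·1 = 9.
  V_q(n, t) = 1 + 9 = 10.
Step 2: q^n = 2^9 = 512.
Step 3: Hamming bound ⌊q^n / V_q(n,t)⌋ = ⌊512/10⌋ = 51.
Step 4: Compare |C| = 33 to 51: satisfied.
The claimed |C| lies below the Hamming bound.


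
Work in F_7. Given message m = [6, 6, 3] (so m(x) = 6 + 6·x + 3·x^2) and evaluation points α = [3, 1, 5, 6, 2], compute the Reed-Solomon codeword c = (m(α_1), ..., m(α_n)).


c = [2, 1, 6, 3, 2]

Message polynomial: m(x) = 6 + 6·x + 3·x^2 (mod 7).
For each evaluation point α_i, compute m(α_i) mod 7:
  α_1 = 3: Horner steps 3 → 1 → 2, so m(3) = 2.
  α_2 = 1: Horner steps 3 → 2 → 1, so m(1) = 1.
  α_3 = 5: Horner steps 3 → 0 → 6, so m(5) = 6.
  α_4 = 6: Horner steps 3 → 3 → 3, so m(6) = 3.
  α_5 = 2: Horner steps 3 → 5 → 2, so m(2) = 2.
Codeword c = [2, 1, 6, 3, 2] ∈ F_7^5.


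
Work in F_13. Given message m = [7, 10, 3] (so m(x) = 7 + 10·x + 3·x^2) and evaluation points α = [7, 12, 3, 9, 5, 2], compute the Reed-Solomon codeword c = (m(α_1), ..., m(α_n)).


c = [3, 0, 12, 2, 2, 0]

Message polynomial: m(x) = 7 + 10·x + 3·x^2 (mod 13).
For each evaluation point α_i, compute m(α_i) mod 13:
  α_1 = 7: Horner steps 3 → 5 → 3, so m(7) = 3.
  α_2 = 12: Horner steps 3 → 7 → 0, so m(12) = 0.
  α_3 = 3: Horner steps 3 → 6 → 12, so m(3) = 12.
  α_4 = 9: Horner steps 3 → 11 → 2, so m(9) = 2.
  α_5 = 5: Horner steps 3 → 12 → 2, so m(5) = 2.
  α_6 = 2: Horner steps 3 → 3 → 0, so m(2) = 0.
Codeword c = [3, 0, 12, 2, 2, 0] ∈ F_13^6.


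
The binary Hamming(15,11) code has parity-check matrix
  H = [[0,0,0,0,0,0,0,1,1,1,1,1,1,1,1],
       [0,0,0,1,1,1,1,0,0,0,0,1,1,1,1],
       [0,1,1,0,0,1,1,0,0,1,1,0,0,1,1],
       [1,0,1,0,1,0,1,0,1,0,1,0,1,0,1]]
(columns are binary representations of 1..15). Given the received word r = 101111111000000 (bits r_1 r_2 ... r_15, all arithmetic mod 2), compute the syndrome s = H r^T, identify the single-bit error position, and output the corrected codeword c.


s = (0, 0, 1, 1)^T, error position = 3, corrected codeword c = 100111111000000

Compute s = H r^T mod 2 one row at a time:
  s_1 = 1 + 1 + 0 + 0 + 0 + 0 + 0 + 0 = 2 ≡ 0 (mod 2).
  s_2 = 1 + 1 + 1 + 1 + 0 + 0 + 0 + 0 = 4 ≡ 0 (mod 2).
  s_3 = 0 + 1 + 1 + 1 + 0 + 0 + 0 + 0 = 3 ≡ 1 (mod 2).
  s_4 = 1 + 1 + 1 + 1 + 1 + 0 + 0 + 0 = 5 ≡ 1 (mod 2).
s = (0, 0, 1, 1)^T — this equals column 3 of H (binary 0011), so error is at position 3.
Correct: flip bit 3 of r = 101111111000000 to get c = 100111111000000.


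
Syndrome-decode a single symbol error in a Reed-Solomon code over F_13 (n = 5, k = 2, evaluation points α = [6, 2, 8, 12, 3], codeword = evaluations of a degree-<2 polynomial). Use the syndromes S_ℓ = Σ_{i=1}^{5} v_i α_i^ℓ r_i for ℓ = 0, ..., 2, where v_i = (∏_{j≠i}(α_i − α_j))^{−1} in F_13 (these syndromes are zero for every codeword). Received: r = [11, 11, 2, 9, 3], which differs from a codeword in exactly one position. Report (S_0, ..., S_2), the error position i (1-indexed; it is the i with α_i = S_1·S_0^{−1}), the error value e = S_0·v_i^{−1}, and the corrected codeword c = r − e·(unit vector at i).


S = (6, 10, 8), error at position 1, error magnitude e = 6, c = [5, 11, 2, 9, 3].

Step 1: column multipliers v_i = (∏_{j≠i}(α_i − α_j))^{−1} mod 13.
  i = 1 (α = 6): (6−2)(6−8)(6−12)(6−3) = 4·(−2)·(−6)·3 = 144 ≡ 1, so v_1 = 1^{−1} = 1 (mod 13).
  i = 2 (α = 2): (2−6)(2−8)(2−12)(2−3) = (−4)·(−6)·(−10)·(−1) = 240 ≡ 6, so v_2 = 6^{−1} = 11 (mod 13).
  i = 3 (α = 8): (8−6)(8−2)(8−12)(8−3) = 2·6·(−4)·5 = −240 ≡ 7, so v_3 = 7^{−1} = 2 (mod 13).
  i = 4 (α = 12): (12−6)(12−2)(12−8)(12−3) = 6·10·4·9 = 2160 ≡ 2, so v_4 = 2^{−1} = 7 (mod 13).
  i = 5 (α = 3): (3−6)(3−2)(3−8)(3−12) = (−3)·1·(−5)·(−9) = −135 ≡ 8, so v_5 = 8^{−1} = 5 (mod 13).
  v = [1, 11, 2, 7, 5].
Step 2: syndromes of r = [11, 11, 2, 9, 3] (all sums mod 13).
  S_0 = Σ v_i r_i = 1·11 + 11·11 + 2·2 + 7·9 + 5·3 = 214 ≡ 6.
  S_1 = Σ v_i α_i r_i = 1·6·11 + 11·2·11 + 2·8·2 + 7·12·9 + 5·3·3 = 1141 ≡ 10.
  α_i^2 mod 13 = [10, 4, 12, 1, 9].
  S_2 = Σ v_i α_i^2 r_i = 1·10·11 + 11·4·11 + 2·12·2 + 7·1·9 + 5·9·3 = 840 ≡ 8.
  S = (6, 10, 8) ≠ 0, so r is not a codeword (an error is present).
Step 3: locate the error. For a single error e at position i, S_ℓ = v_i·e·α_i^ℓ, so α_err = S_1/S_0.
  S_0^{−1} = 6^{−1} = 11 (mod 13), so α_err = 10·11 = 110 ≡ 6 = α_1. Error position i = 1.
  Consistency check: S_2/S_1 = 8·4 = 32 ≡ 6 = α_err ✓ (single-error assumption holds).
Step 4: error magnitude e = S_0/v_1 = S_0·∏_{j≠1}(α_1 − α_j) = 6·1 = 6 ≡ 6 (mod 13).
Step 5: correct position 1: c_1 = r_1 − e = 11 − 6 ≡ 5 (mod 13). Hence c = [5, 11, 2, 9, 3].
  Check: interpolating c through the α_i gives m(x) = 1 + 5·x (degree < 2) with m(α_i) = c_i for every i, so c is indeed a codeword.


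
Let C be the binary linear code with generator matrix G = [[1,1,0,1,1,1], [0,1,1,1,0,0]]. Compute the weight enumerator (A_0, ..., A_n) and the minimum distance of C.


Weight distribution: A_0 = 1, A_3 = 1, A_4 = 1, A_5 = 1. Minimum distance d = 3.

Enumerate all 2^2 = 4 messages m ∈ F_2^2.
For each, compute codeword c = mG in F_2^6, then tally its weight.
  m = 00 → c = 000000, weight = 0.
  m = 10 → c = 110111, weight = 5.
  m = 01 → c = 011100, weight = 3.
  m = 11 → c = 101011, weight = 4.
Tally weights:
  weight 0: 1 codewords.
  weight 3: 1 codewords.
  weight 4: 1 codewords.
  weight 5: 1 codewords.
Minimum distance d = smallest w > 0 with A_w > 0 = 3.
Sanity: Σ A_w = 4 = 2^2 = 4 ✓.


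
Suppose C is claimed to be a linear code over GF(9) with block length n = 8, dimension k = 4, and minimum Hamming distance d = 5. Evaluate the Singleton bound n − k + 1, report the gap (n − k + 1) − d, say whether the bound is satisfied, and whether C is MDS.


Singleton RHS = n − k + 1 = 5, slack = 0, bound satisfied, MDS.

Singleton bound: d ≤ n − k + 1.
Here n = 8, k = 4, so n − k + 1 = 5.
Given d = 5, check d ≤ 5: YES.
Slack = (n − k + 1) − d = 0.
The code is MDS (slack = 0).
Description: the claimed parameters are [8, 4, 5]_9; such a code would be MDS (meets Singleton bound).


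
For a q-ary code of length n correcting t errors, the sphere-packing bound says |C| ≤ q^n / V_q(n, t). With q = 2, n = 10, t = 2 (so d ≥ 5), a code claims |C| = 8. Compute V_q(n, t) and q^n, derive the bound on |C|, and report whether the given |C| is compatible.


V_q(n, t) = 56, q^n = 1024, Hamming bound = 18, |C| = 8 ≤ bound (satisfied).

Step 1: Compute V_q(n, t) = Σ_{j=0}^2 C(n, j) (q−1)^j.
  j = 0: C(10,0)·(1)^0 = 1·1 = 1.
  j = 1: C(10,1)·(1)^1 = 10·1 = 10.
  j = 2: C(10,2)·(1)^2 = 45·1 = 45.
  V_q(n, t) = 1 + 10 + 45 = 56.
Step 2: q^n = 2^10 = 1024.
Step 3: Hamming bound ⌊q^n / V_q(n,t)⌋ = ⌊1024/56⌋ = 18.
Step 4: Compare |C| = 8 to 18: satisfied.
The claimed |C| lies below the Hamming bound.


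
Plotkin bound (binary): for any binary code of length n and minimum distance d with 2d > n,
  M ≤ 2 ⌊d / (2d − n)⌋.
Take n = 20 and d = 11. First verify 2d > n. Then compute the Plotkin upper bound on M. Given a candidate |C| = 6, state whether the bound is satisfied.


Plotkin bound M ≤ 10; given |C| = 6 ≤ bound (satisfied).

Check applicability: 2d = 22, n = 20.
2d − n = 2 > 0, so Plotkin applies.
Compute d/(2d−n) = 11/2 ≈ 5.5000.
⌊d/(2d−n)⌋ = 5.
Plotkin bound: M ≤ 2·5 = 10.
Given |C| = 6, check: satisfied.
This |C| is below the Plotkin bound.


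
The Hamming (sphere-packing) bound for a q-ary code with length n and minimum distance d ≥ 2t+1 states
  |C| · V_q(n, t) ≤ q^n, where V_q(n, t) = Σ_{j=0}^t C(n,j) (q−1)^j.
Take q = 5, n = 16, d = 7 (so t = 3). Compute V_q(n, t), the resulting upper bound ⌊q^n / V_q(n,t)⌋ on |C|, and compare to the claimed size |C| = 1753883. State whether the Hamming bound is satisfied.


V_q(n, t) = 37825, q^n = 152587890625, Hamming bound = 4034048, |C| = 1753883 ≤ bound (satisfied).

Step 1: Compute V_q(n, t) = Σ_{j=0}^3 C(n, j) (q−1)^j.
  j = 0: C(16,0)·(4)^0 = 1·1 = 1.
  j = 1: C(16,1)·(4)^1 = 16·4 = 64.
  j = 2: C(16,2)·(4)^2 = 120·16 = 1920.
  j = 3: C(16,3)·(4)^3 = 560·64 = 35840.
  V_q(n, t) = 1 + 64 + 1920 + 35840 = 37825.
Step 2: q^n = 5^16 = 152587890625.
Step 3: Hamming bound ⌊q^n / V_q(n,t)⌋ = ⌊152587890625/37825⌋ = 4034048.
Step 4: Compare |C| = 1753883 to 4034048: satisfied.
The claimed |C| lies below the Hamming bound.


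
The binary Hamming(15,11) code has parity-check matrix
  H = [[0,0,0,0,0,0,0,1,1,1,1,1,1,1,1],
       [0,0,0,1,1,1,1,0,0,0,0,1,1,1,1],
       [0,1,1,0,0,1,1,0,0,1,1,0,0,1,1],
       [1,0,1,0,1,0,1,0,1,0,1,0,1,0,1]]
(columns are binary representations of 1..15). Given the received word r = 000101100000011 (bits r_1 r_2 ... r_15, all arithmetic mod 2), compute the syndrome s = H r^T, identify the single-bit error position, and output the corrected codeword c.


s = (0, 1, 0, 0)^T, error position = 4, corrected codeword c = 000001100000011

Compute s = H r^T mod 2 one row at a time:
  s_1 = 0 + 0 + 0 + 0 + 0 + 0 + 1 + 1 = 2 ≡ 0 (mod 2).
  s_2 = 1 + 0 + 1 + 1 + 0 + 0 + 1 + 1 = 5 ≡ 1 (mod 2).
  s_3 = 0 + 0 + 1 + 1 + 0 + 0 + 1 + 1 = 4 ≡ 0 (mod 2).
  s_4 = 0 + 0 + 0 + 1 + 0 + 0 + 0 + 1 = 2 ≡ 0 (mod 2).
s = (0, 1, 0, 0)^T — this equals column 4 of H (binary 0100), so error is at position 4.
Correct: flip bit 4 of r = 000101100000011 to get c = 000001100000011.


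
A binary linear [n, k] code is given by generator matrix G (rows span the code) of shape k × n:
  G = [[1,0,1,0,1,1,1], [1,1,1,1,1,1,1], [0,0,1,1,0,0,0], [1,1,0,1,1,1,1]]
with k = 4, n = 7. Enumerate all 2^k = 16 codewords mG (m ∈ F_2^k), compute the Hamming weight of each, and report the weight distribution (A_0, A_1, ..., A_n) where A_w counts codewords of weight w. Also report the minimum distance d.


Weight distribution: A_0 = 1, A_1 = 3, A_2 = 3, A_3 = 1, A_4 = 1, A_5 = 3, A_6 = 3, A_7 = 1. Minimum distance d = 1.

Enumerate all 2^4 = 16 messages m ∈ F_2^4.
For each, compute codeword c = mG in F_2^7, then tally its weight.
  m = 0000 → c = 0000000, weight = 0.
  m = 1000 → c = 1010111, weight = 5.
  m = 0100 → c = 1111111, weight = 7.
  m = 1100 → c = 0101000, weight = 2.
  m = 0010 → c = 0011000, weight = 2.
  m = 1010 → c = 1001111, weight = 5.
  m = 0110 → c = 1100111, weight = 5.
  m = 1110 → c = 0110000, weight = 2.
  m = 0001 → c = 1101111, weight = 6.
  m = 1001 → c = 0111000, weight = 3.
  m = 0101 → c = 0010000, weight = 1.
  m = 1101 → c = 1000111, weight = 4.
  m = 0011 → c = 1110111, weight = 6.
  m = 1011 → c = 0100000, weight = 1.
  m = 0111 → c = 0001000, weight = 1.
  m = 1111 → c = 1011111, weight = 6.
Tally weights:
  weight 0: 1 codewords.
  weight 1: 3 codewords.
  weight 2: 3 codewords.
  weight 3: 1 codewords.
  weight 4: 1 codewords.
  weight 5: 3 codewords.
  weight 6: 3 codewords.
  weight 7: 1 codewords.
Minimum distance d = smallest w > 0 with A_w > 0 = 1.
Sanity: Σ A_w = 16 = 2^4 = 16 ✓.


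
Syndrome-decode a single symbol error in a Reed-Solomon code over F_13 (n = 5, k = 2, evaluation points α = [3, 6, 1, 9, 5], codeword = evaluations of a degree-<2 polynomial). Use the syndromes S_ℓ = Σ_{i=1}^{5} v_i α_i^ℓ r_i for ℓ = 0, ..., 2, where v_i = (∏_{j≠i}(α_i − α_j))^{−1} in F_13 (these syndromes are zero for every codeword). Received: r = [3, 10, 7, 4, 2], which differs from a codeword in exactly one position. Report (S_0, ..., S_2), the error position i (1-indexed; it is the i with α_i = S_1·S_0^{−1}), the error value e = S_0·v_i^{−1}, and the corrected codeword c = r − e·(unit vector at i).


S = (7, 9, 6), error at position 5, error magnitude e = 3, c = [3, 10, 7, 4, 12].

Step 1: column multipliers v_i = (∏_{j≠i}(α_i − α_j))^{−1} mod 13.
  i = 1 (α = 3): (3−6)(3−1)(3−9)(3−5) = (−3)·2·(−6)·(−2) = −72 ≡ 6, so v_1 = 6^{−1} = 11 (mod 13).
  i = 2 (α = 6): (6−3)(6−1)(6−9)(6−5) = 3·5·(−3)·1 = −45 ≡ 7, so v_2 = 7^{−1} = 2 (mod 13).
  i = 3 (α = 1): (1−3)(1−6)(1−9)(1−5) = (−2)·(−5)·(−8)·(−4) = 320 ≡ 8, so v_3 = 8^{−1} = 5 (mod 13).
  i = 4 (α = 9): (9−3)(9−6)(9−1)(9−5) = 6·3·8·4 = 576 ≡ 4, so v_4 = 4^{−1} = 10 (mod 13).
  i = 5 (α = 5): (5−3)(5−6)(5−1)(5−9) = 2·(−1)·4·(−4) = 32 ≡ 6, so v_5 = 6^{−1} = 11 (mod 13).
  v = [11, 2, 5, 10, 11].
Step 2: syndromes of r = [3, 10, 7, 4, 2] (all sums mod 13).
  S_0 = Σ v_i r_i = 11·3 + 2·10 + 5·7 + 10·4 + 11·2 = 150 ≡ 7.
  S_1 = Σ v_i α_i r_i = 11·3·3 + 2·6·10 + 5·1·7 + 10·9·4 + 11·5·2 = 724 ≡ 9.
  α_i^2 mod 13 = [9, 10, 1, 3, 12].
  S_2 = Σ v_i α_i^2 r_i = 11·9·3 + 2·10·10 + 5·1·7 + 10·3·4 + 11·12·2 = 916 ≡ 6.
  S = (7, 9, 6) ≠ 0, so r is not a codeword (an error is present).
Step 3: locate the error. For a single error e at position i, S_ℓ = v_i·e·α_i^ℓ, so α_err = S_1/S_0.
  S_0^{−1} = 7^{−1} = 2 (mod 13), so α_err = 9·2 = 18 ≡ 5 = α_5. Error position i = 5.
  Consistency check: S_2/S_1 = 6·3 = 18 ≡ 5 = α_err ✓ (single-error assumption holds).
Step 4: error magnitude e = S_0/v_5 = S_0·∏_{j≠5}(α_5 − α_j) = 7·6 = 42 ≡ 3 (mod 13).
Step 5: correct position 5: c_5 = r_5 − e = 2 − 3 ≡ 12 (mod 13). Hence c = [3, 10, 7, 4, 12].
  Check: interpolating c through the α_i gives m(x) = 9 + 11·x (degree < 2) with m(α_i) = c_i for every i, so c is indeed a codeword.


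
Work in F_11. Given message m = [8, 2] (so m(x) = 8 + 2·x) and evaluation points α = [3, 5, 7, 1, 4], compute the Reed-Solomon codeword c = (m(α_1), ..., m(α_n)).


c = [3, 7, 0, 10, 5]

Message polynomial: m(x) = 8 + 2·x (mod 11).
For each evaluation point α_i, compute m(α_i) mod 11:
  α_1 = 3: Horner steps 2 → 3, so m(3) = 3.
  α_2 = 5: Horner steps 2 → 7, so m(5) = 7.
  α_3 = 7: Horner steps 2 → 0, so m(7) = 0.
  α_4 = 1: Horner steps 2 → 10, so m(1) = 10.
  α_5 = 4: Horner steps 2 → 5, so m(4) = 5.
Codeword c = [3, 7, 0, 10, 5] ∈ F_11^5.


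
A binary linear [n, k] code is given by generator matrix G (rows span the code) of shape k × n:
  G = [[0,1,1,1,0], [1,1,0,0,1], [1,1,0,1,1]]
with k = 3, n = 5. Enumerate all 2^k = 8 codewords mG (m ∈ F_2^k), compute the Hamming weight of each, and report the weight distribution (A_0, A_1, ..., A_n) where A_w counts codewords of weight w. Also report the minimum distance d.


Weight distribution: A_0 = 1, A_1 = 1, A_2 = 1, A_3 = 3, A_4 = 2. Minimum distance d = 1.

Enumerate all 2^3 = 8 messages m ∈ F_2^3.
For each, compute codeword c = mG in F_2^5, then tally its weight.
  m = 000 → c = 00000, weight = 0.
  m = 100 → c = 01110, weight = 3.
  m = 010 → c = 11001, weight = 3.
  m = 110 → c = 10111, weight = 4.
  m = 001 → c = 11011, weight = 4.
  m = 101 → c = 10101, weight = 3.
  m = 011 → c = 00010, weight = 1.
  m = 111 → c = 01100, weight = 2.
Tally weights:
  weight 0: 1 codewords.
  weight 1: 1 codewords.
  weight 2: 1 codewords.
  weight 3: 3 codewords.
  weight 4: 2 codewords.
Minimum distance d = smallest w > 0 with A_w > 0 = 1.
Sanity: Σ A_w = 8 = 2^3 = 8 ✓.


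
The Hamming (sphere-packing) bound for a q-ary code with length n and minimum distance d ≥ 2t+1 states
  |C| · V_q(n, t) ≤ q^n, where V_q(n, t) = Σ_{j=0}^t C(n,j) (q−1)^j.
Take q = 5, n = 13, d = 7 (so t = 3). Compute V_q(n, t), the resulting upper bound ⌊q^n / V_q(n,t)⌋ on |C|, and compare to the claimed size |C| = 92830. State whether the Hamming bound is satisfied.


V_q(n, t) = 19605, q^n = 1220703125, Hamming bound = 62264, |C| = 92830 > bound (violated).

Step 1: Compute V_q(n, t) = Σ_{j=0}^3 C(n, j) (q−1)^j.
  j = 0: C(13,0)·(4)^0 = 1·1 = 1.
  j = 1: C(13,1)·(4)^1 = 13·4 = 52.
  j = 2: C(13,2)·(4)^2 = 78·16 = 1248.
  j = 3: C(13,3)·(4)^3 = 286·64 = 18304.
  V_q(n, t) = 1 + 52 + 1248 + 18304 = 19605.
Step 2: q^n = 5^13 = 1220703125.
Step 3: Hamming bound ⌊q^n / V_q(n,t)⌋ = ⌊1220703125/19605⌋ = 62264.
Step 4: Compare |C| = 92830 to 62264: violated.
The claimed |C| lies above the Hamming bound, so no 5-ary code of length 13 with d ≥ 7 can have 92830 codewords.


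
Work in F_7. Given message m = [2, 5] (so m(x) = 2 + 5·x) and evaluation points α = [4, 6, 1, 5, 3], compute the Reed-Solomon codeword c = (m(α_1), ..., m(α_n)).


c = [1, 4, 0, 6, 3]

Message polynomial: m(x) = 2 + 5·x (mod 7).
For each evaluation point α_i, compute m(α_i) mod 7:
  α_1 = 4: Horner steps 5 → 1, so m(4) = 1.
  α_2 = 6: Horner steps 5 → 4, so m(6) = 4.
  α_3 = 1: Horner steps 5 → 0, so m(1) = 0.
  α_4 = 5: Horner steps 5 → 6, so m(5) = 6.
  α_5 = 3: Horner steps 5 → 3, so m(3) = 3.
Codeword c = [1, 4, 0, 6, 3] ∈ F_7^5.


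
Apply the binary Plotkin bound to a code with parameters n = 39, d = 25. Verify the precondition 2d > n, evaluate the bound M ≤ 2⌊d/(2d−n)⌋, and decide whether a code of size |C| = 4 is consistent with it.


Plotkin bound M ≤ 4; given |C| = 4 ≤ bound (satisfied).

Check applicability: 2d = 50, n = 39.
2d − n = 11 > 0, so Plotkin applies.
Compute d/(2d−n) = 25/11 ≈ 2.2727.
⌊d/(2d−n)⌋ = 2.
Plotkin bound: M ≤ 2·2 = 4.
Given |C| = 4, check: satisfied.
This |C| is at the Plotkin bound.


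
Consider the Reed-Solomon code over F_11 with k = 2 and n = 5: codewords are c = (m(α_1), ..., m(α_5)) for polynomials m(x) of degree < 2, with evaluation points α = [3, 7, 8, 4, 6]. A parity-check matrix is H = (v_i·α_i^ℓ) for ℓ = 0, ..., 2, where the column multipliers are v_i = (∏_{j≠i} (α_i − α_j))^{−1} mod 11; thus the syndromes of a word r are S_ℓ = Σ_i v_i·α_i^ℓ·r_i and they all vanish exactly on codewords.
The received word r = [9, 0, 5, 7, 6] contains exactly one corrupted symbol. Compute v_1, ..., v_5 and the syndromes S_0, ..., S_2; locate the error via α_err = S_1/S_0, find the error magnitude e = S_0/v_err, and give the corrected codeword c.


S = (8, 2, 6), error at position 1, error magnitude e = 7, c = [2, 0, 5, 7, 6].

Step 1: column multipliers v_i = (∏_{j≠i}(α_i − α_j))^{−1} mod 11.
  i = 1 (α = 3): (3−7)(3−8)(3−4)(3−6) = (−4)·(−5)·(−1)·(−3) = 60 ≡ 5, so v_1 = 5^{−1} = 9 (mod 11).
  i = 2 (α = 7): (7−3)(7−8)(7−4)(7−6) = 4·(−1)·3·1 = −12 ≡ 10, so v_2 = 10^{−1} = 10 (mod 11).
  i = 3 (α = 8): (8−3)(8−7)(8−4)(8−6) = 5·1·4·2 = 40 ≡ 7, so v_3 = 7^{−1} = 8 (mod 11).
  i = 4 (α = 4): (4−3)(4−7)(4−8)(4−6) = 1·(−3)·(−4)·(−2) = −24 ≡ 9, so v_4 = 9^{−1} = 5 (mod 11).
  i = 5 (α = 6): (6−3)(6−7)(6−8)(6−4) = 3·(−1)·(−2)·2 = 12 ≡ 1, so v_5 = 1^{−1} = 1 (mod 11).
  v = [9, 10, 8, 5, 1].
Step 2: syndromes of r = [9, 0, 5, 7, 6] (all sums mod 11).
  S_0 = Σ v_i r_i = 9·9 + 10·0 + 8·5 + 5·7 + 1·6 = 162 ≡ 8.
  S_1 = Σ v_i α_i r_i = 9·3·9 + 10·7·0 + 8·8·5 + 5·4·7 + 1·6·6 = 739 ≡ 2.
  α_i^2 mod 11 = [9, 5, 9, 5, 3].
  S_2 = Σ v_i α_i^2 r_i = 9·9·9 + 10·5·0 + 8·9·5 + 5·5·7 + 1·3·6 = 1282 ≡ 6.
  S = (8, 2, 6) ≠ 0, so r is not a codeword (an error is present).
Step 3: locate the error. For a single error e at position i, S_ℓ = v_i·e·α_i^ℓ, so α_err = S_1/S_0.
  S_0^{−1} = 8^{−1} = 7 (mod 11), so α_err = 2·7 = 14 ≡ 3 = α_1. Error position i = 1.
  Consistency check: S_2/S_1 = 6·6 = 36 ≡ 3 = α_err ✓ (single-error assumption holds).
Step 4: error magnitude e = S_0/v_1 = S_0·∏_{j≠1}(α_1 − α_j) = 8·5 = 40 ≡ 7 (mod 11).
Step 5: correct position 1: c_1 = r_1 − e = 9 − 7 ≡ 2 (mod 11). Hence c = [2, 0, 5, 7, 6].
  Check: interpolating c through the α_i gives m(x) = 9 + 5·x (degree < 2) with m(α_i) = c_i for every i, so c is indeed a codeword.


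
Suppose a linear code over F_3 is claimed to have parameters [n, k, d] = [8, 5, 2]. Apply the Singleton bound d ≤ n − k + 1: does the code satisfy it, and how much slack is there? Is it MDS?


Singleton RHS = n − k + 1 = 4, slack = 2, bound satisfied, not MDS.

Singleton bound: d ≤ n − k + 1.
Here n = 8, k = 5, so n − k + 1 = 4.
Given d = 2, check d ≤ 4: YES.
Slack = (n − k + 1) − d = 2.
The code is NOT MDS (slack = 2 > 0).
Description: the claimed parameters are [8, 5, 2]_3; such a code would be non-MDS.


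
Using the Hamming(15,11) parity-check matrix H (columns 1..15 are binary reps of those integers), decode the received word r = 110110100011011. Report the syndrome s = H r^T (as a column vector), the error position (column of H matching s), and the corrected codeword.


s = (0, 0, 1, 1)^T, error position = 3, corrected codeword c = 111110100011011

Compute s = H r^T mod 2 one row at a time:
  s_1 = 0 + 0 + 0 + 1 + 1 + 0 + 1 + 1 = 4 ≡ 0 (mod 2).
  s_2 = 1 + 1 + 0 + 1 + 1 + 0 + 1 + 1 = 6 ≡ 0 (mod 2).
  s_3 = 1 + 0 + 0 + 1 + 0 + 1 + 1 + 1 = 5 ≡ 1 (mod 2).
  s_4 = 1 + 0 + 1 + 1 + 0 + 1 + 0 + 1 = 5 ≡ 1 (mod 2).
s = (0, 0, 1, 1)^T — this equals column 3 of H (binary 0011), so error is at position 3.
Correct: flip bit 3 of r = 110110100011011 to get c = 111110100011011.


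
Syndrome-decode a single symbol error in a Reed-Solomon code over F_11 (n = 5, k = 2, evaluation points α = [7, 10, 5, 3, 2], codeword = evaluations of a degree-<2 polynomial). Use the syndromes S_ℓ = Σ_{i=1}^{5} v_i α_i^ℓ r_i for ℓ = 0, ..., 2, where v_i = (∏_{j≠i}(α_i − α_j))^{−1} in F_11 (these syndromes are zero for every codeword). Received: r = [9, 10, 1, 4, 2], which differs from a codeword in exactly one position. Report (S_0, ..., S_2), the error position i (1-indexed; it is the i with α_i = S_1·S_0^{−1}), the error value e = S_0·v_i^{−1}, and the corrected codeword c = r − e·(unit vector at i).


S = (9, 7, 3), error at position 5, error magnitude e = 2, c = [9, 10, 1, 4, 0].

Step 1: column multipliers v_i = (∏_{j≠i}(α_i − α_j))^{−1} mod 11.
  i = 1 (α = 7): (7−10)(7−5)(7−3)(7−2) = (−3)·2·4·5 = −120 ≡ 1, so v_1 = 1^{−1} = 1 (mod 11).
  i = 2 (α = 10): (10−7)(10−5)(10−3)(10−2) = 3·5·7·8 = 840 ≡ 4, so v_2 = 4^{−1} = 3 (mod 11).
  i = 3 (α = 5): (5−7)(5−10)(5−3)(5−2) = (−2)·(−5)·2·3 = 60 ≡ 5, so v_3 = 5^{−1} = 9 (mod 11).
  i = 4 (α = 3): (3−7)(3−10)(3−5)(3−2) = (−4)·(−7)·(−2)·1 = −56 ≡ 10, so v_4 = 10^{−1} = 10 (mod 11).
  i = 5 (α = 2): (2−7)(2−10)(2−5)(2−3) = (−5)·(−8)·(−3)·(−1) = 120 ≡ 10, so v_5 = 10^{−1} = 10 (mod 11).
  v = [1, 3, 9, 10, 10].
Step 2: syndromes of r = [9, 10, 1, 4, 2] (all sums mod 11).
  S_0 = Σ v_i r_i = 1·9 + 3·10 + 9·1 + 10·4 + 10·2 = 108 ≡ 9.
  S_1 = Σ v_i α_i r_i = 1·7·9 + 3·10·10 + 9·5·1 + 10·3·4 + 10·2·2 = 568 ≡ 7.
  α_i^2 mod 11 = [5, 1, 3, 9, 4].
  S_2 = Σ v_i α_i^2 r_i = 1·5·9 + 3·1·10 + 9·3·1 + 10·9·4 + 10·4·2 = 542 ≡ 3.
  S = (9, 7, 3) ≠ 0, so r is not a codeword (an error is present).
Step 3: locate the error. For a single error e at position i, S_ℓ = v_i·e·α_i^ℓ, so α_err = S_1/S_0.
  S_0^{−1} = 9^{−1} = 5 (mod 11), so α_err = 7·5 = 35 ≡ 2 = α_5. Error position i = 5.
  Consistency check: S_2/S_1 = 3·8 = 24 ≡ 2 = α_err ✓ (single-error assumption holds).
Step 4: error magnitude e = S_0/v_5 = S_0·∏_{j≠5}(α_5 − α_j) = 9·10 = 90 ≡ 2 (mod 11).
Step 5: correct position 5: c_5 = r_5 − e = 2 − 2 ≡ 0 (mod 11). Hence c = [9, 10, 1, 4, 0].
  Check: interpolating c through the α_i gives m(x) = 3 + 4·x (degree < 2) with m(α_i) = c_i for every i, so c is indeed a codeword.
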